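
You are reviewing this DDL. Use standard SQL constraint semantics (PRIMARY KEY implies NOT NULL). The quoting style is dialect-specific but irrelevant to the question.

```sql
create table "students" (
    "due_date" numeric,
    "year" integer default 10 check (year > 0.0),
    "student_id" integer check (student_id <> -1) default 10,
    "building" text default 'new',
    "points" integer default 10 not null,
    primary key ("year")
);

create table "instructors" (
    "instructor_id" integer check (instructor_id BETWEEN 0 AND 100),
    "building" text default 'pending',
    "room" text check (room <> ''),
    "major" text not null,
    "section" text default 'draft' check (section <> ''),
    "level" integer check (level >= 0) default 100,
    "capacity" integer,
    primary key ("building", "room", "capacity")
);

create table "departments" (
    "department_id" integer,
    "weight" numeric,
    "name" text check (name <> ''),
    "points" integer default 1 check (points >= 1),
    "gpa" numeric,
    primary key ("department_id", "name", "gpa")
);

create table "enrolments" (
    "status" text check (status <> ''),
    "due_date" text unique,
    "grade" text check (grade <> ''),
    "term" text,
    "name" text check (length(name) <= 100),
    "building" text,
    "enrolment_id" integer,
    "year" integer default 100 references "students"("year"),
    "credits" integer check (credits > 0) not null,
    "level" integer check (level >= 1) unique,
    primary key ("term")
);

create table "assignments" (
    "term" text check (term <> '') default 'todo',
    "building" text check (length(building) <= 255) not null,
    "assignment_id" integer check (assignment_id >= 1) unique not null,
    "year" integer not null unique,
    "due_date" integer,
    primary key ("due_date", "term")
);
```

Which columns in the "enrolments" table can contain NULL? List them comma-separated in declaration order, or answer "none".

status, due_date, grade, name, building, enrolment_id, year, level

- status: CHECK does not forbid NULL (a CHECK constraint passes when its expression is NULL) → nullable.
- due_date: UNIQUE does not imply NOT NULL → nullable.
- grade: CHECK does not forbid NULL (a CHECK constraint passes when its expression is NULL) → nullable.
- term: part of the PRIMARY KEY, which implies NOT NULL → not nullable.
- name: CHECK does not forbid NULL (a CHECK constraint passes when its expression is NULL) → nullable.
- building: no NOT NULL constraint applies → nullable.
- enrolment_id: no NOT NULL constraint applies → nullable.
- year: a foreign key column may be NULL unless separately constrained → nullable.
- credits: declared NOT NULL → not nullable.
- level: CHECK does not forbid NULL (a CHECK constraint passes when its expression is NULL) → nullable.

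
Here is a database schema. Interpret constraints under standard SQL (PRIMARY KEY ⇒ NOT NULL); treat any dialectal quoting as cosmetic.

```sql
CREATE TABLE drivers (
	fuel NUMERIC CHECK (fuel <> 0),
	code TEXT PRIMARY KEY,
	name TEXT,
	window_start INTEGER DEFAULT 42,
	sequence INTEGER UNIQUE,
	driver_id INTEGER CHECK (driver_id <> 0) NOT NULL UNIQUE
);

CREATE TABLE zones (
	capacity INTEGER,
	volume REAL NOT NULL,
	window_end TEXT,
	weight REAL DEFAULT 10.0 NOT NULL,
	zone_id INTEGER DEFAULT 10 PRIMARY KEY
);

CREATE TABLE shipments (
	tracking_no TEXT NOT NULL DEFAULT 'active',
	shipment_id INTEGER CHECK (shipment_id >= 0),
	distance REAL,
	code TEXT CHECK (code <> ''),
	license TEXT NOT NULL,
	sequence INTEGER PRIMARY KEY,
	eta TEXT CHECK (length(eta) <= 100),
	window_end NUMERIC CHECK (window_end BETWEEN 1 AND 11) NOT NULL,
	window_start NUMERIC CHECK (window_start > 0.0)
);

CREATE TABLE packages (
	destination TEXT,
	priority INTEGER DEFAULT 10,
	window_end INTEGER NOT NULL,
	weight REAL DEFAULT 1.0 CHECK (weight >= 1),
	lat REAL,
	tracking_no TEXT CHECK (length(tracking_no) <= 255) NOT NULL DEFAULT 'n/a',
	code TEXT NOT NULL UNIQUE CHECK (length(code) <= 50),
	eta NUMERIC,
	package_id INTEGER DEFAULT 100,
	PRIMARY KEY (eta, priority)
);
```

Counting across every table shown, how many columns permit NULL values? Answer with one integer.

drivers: 4 nullable (fuel, name, window_start, sequence — PK (code) and explicit NOT NULL columns excluded).
zones: 2 nullable (capacity, window_end — PK (zone_id) and explicit NOT NULL columns excluded).
shipments: 5 nullable (shipment_id, distance, code, eta, window_start — PK (sequence) and explicit NOT NULL columns excluded).
packages: 4 nullable (destination, weight, lat, package_id — PK (eta, priority) and explicit NOT NULL columns excluded).
Total: 4 + 2 + 5 + 4 = 15.

15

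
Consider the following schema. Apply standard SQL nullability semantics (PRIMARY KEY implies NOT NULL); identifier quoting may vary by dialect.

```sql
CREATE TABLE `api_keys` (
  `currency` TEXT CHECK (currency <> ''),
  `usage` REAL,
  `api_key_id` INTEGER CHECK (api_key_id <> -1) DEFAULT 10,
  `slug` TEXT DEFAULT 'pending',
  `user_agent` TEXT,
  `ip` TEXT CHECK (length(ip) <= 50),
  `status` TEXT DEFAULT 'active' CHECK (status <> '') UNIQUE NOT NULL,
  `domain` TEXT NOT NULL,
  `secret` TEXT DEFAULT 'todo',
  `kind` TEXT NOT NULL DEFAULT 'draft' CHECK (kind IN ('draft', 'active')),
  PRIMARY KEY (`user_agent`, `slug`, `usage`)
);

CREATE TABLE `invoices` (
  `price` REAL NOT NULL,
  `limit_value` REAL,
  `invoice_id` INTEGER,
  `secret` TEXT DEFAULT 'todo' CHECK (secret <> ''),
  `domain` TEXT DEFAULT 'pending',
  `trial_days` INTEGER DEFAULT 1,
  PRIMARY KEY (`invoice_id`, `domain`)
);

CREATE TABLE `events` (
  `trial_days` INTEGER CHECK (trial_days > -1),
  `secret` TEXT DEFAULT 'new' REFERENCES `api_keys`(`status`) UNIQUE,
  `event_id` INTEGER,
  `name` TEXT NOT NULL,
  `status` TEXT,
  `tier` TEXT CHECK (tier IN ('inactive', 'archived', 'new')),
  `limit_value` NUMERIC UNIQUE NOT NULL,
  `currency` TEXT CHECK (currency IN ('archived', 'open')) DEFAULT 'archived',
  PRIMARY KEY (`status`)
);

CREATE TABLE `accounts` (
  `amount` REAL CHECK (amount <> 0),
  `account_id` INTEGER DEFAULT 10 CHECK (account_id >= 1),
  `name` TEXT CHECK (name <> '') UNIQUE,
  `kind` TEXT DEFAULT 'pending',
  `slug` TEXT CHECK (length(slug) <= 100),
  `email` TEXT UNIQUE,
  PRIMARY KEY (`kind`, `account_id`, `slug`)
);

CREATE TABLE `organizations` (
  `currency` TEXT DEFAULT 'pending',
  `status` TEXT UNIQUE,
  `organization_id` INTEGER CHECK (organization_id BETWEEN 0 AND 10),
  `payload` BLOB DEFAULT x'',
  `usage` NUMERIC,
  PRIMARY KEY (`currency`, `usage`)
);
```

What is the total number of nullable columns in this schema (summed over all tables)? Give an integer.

api_keys: 4 nullable (currency, api_key_id, ip, secret — PK (user_agent, slug, usage) and explicit NOT NULL columns excluded).
invoices: 3 nullable (limit_value, secret, trial_days — PK (invoice_id, domain) and explicit NOT NULL columns excluded).
events: 5 nullable (trial_days, secret, event_id, tier, currency — PK (status) and explicit NOT NULL columns excluded).
accounts: 3 nullable (amount, name, email — PK (kind, account_id, slug) and explicit NOT NULL columns excluded).
organizations: 3 nullable (status, organization_id, payload — PK (currency, usage) and explicit NOT NULL columns excluded).
Total: 4 + 3 + 5 + 3 + 3 = 18.

18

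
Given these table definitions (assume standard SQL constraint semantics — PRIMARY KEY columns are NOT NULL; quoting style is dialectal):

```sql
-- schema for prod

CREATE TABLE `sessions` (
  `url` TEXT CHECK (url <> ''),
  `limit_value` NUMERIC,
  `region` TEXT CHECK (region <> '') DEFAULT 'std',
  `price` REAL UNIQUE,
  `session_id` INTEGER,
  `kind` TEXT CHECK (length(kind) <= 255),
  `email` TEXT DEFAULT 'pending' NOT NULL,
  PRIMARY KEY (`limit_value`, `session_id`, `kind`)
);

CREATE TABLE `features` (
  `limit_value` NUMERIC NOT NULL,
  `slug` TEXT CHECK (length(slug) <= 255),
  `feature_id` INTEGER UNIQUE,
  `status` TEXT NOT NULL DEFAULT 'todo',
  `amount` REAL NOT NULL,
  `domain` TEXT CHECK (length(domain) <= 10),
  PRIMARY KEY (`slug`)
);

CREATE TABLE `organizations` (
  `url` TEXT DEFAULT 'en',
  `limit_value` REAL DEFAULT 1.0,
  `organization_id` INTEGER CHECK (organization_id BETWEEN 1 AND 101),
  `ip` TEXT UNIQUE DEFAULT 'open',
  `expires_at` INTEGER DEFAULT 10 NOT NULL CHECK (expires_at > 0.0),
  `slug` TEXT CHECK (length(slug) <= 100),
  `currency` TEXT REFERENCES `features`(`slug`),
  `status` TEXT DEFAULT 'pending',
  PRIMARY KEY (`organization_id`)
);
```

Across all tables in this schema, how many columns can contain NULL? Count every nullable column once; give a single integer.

11

sessions: 3 nullable (url, region, price — PK (limit_value, session_id, kind) and explicit NOT NULL columns excluded).
features: 2 nullable (feature_id, domain — PK (slug) and explicit NOT NULL columns excluded).
organizations: 6 nullable (url, limit_value, ip, slug, currency, status — PK (organization_id) and explicit NOT NULL columns excluded).
Total: 3 + 2 + 6 = 11.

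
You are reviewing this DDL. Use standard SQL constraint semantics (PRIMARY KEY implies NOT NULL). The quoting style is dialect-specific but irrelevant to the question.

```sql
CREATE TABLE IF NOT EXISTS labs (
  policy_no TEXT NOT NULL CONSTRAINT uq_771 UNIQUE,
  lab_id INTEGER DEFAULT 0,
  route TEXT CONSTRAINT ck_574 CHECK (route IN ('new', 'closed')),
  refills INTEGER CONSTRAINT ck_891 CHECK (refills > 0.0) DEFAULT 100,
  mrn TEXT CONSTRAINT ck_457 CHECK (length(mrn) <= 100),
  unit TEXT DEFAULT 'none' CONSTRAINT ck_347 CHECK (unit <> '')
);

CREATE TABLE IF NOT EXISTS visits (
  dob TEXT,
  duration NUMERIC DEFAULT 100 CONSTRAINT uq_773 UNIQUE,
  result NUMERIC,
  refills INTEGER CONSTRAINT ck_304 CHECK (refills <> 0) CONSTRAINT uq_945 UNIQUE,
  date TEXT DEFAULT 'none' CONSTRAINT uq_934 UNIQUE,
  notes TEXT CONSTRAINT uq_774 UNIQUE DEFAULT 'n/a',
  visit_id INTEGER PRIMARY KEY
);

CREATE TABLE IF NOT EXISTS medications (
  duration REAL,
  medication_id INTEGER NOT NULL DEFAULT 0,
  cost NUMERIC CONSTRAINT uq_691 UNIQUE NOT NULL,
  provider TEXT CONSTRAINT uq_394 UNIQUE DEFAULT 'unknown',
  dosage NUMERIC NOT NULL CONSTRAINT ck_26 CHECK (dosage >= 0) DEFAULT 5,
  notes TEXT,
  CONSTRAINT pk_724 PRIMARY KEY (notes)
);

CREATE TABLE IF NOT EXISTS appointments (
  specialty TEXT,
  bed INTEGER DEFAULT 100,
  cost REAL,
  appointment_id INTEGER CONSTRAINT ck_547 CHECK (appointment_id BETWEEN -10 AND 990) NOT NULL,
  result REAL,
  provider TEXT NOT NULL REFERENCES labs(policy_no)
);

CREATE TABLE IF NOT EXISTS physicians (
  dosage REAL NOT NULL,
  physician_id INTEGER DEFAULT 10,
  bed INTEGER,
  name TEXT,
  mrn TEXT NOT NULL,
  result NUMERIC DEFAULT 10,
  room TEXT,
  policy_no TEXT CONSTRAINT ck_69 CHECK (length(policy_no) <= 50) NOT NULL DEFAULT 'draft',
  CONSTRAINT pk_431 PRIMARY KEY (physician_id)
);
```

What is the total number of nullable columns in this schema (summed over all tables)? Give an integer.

labs: 5 nullable (lab_id, route, refills, mrn, unit — PK none and explicit NOT NULL columns excluded).
visits: 6 nullable (dob, duration, result, refills, date, notes — PK (visit_id) and explicit NOT NULL columns excluded).
medications: 2 nullable (duration, provider — PK (notes) and explicit NOT NULL columns excluded).
appointments: 4 nullable (specialty, bed, cost, result — PK none and explicit NOT NULL columns excluded).
physicians: 4 nullable (bed, name, result, room — PK (physician_id) and explicit NOT NULL columns excluded).
Total: 5 + 6 + 2 + 4 + 4 = 21.

21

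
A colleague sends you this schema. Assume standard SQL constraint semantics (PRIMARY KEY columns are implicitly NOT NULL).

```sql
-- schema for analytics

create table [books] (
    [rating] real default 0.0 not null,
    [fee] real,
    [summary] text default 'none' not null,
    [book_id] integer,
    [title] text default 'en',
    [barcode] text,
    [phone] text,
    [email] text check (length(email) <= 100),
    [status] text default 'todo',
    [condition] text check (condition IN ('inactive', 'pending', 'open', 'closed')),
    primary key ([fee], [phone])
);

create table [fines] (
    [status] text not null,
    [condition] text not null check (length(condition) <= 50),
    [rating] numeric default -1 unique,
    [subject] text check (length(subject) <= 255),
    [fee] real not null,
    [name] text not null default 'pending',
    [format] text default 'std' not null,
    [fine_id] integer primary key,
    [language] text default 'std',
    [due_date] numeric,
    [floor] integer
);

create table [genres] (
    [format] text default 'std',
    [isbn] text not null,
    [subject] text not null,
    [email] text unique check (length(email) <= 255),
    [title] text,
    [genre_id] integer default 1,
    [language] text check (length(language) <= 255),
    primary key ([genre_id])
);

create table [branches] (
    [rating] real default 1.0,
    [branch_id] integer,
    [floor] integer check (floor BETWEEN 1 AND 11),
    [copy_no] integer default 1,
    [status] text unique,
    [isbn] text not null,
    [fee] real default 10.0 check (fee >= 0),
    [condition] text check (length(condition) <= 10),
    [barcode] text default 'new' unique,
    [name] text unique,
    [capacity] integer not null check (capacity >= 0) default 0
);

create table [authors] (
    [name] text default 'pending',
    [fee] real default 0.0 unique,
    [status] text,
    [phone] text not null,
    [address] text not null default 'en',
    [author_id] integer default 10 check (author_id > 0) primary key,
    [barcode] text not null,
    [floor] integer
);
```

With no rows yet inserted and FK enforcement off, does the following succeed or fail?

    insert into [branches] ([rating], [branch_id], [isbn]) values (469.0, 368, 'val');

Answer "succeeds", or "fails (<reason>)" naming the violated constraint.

succeeds

NOT NULL columns: capacity defaults to 0; isbn is supplied.
No constraint is violated.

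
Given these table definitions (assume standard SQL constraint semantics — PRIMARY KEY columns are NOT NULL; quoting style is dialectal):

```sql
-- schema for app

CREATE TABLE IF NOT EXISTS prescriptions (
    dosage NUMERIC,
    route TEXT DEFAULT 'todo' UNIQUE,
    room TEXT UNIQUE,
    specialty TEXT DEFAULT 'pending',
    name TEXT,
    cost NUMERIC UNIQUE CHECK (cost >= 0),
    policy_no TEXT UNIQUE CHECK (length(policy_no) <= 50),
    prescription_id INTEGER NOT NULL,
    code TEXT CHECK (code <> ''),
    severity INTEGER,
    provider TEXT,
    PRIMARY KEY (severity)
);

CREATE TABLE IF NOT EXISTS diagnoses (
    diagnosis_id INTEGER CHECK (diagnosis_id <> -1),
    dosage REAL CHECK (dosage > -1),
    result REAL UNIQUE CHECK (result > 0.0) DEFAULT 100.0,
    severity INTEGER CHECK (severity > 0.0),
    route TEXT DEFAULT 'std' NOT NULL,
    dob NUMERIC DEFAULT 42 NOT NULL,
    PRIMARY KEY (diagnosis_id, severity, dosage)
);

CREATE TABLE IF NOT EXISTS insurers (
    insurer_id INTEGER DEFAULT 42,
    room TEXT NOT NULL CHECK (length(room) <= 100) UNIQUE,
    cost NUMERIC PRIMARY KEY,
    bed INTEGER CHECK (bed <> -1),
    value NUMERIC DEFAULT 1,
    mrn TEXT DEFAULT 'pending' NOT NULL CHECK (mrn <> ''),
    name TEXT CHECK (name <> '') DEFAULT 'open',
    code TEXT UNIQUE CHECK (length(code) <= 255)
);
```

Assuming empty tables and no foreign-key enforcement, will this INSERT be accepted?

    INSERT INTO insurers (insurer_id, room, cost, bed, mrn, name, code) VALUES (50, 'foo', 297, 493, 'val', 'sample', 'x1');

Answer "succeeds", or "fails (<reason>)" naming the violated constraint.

NOT NULL columns: cost is supplied; mrn is supplied; room is supplied.
CHECK constraints: 'foo' satisfies (length(room) <= 100); 493 satisfies (bed <> -1); 'val' satisfies (mrn <> ''); 'sample' satisfies (name <> ''); 'x1' satisfies (length(code) <= 255).
No constraint is violated.

succeeds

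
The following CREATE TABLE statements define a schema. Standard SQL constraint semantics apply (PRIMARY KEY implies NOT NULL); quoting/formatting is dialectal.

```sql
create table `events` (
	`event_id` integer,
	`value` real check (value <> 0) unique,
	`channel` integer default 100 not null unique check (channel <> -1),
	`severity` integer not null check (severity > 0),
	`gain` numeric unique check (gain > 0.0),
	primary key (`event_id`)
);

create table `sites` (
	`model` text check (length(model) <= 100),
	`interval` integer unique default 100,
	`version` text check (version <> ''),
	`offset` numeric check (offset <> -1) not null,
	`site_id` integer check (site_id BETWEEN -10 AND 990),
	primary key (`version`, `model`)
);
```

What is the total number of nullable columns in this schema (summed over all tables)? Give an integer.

events: 2 nullable (value, gain — PK (event_id) and explicit NOT NULL columns excluded).
sites: 2 nullable (interval, site_id — PK (version, model) and explicit NOT NULL columns excluded).
Total: 2 + 2 = 4.

4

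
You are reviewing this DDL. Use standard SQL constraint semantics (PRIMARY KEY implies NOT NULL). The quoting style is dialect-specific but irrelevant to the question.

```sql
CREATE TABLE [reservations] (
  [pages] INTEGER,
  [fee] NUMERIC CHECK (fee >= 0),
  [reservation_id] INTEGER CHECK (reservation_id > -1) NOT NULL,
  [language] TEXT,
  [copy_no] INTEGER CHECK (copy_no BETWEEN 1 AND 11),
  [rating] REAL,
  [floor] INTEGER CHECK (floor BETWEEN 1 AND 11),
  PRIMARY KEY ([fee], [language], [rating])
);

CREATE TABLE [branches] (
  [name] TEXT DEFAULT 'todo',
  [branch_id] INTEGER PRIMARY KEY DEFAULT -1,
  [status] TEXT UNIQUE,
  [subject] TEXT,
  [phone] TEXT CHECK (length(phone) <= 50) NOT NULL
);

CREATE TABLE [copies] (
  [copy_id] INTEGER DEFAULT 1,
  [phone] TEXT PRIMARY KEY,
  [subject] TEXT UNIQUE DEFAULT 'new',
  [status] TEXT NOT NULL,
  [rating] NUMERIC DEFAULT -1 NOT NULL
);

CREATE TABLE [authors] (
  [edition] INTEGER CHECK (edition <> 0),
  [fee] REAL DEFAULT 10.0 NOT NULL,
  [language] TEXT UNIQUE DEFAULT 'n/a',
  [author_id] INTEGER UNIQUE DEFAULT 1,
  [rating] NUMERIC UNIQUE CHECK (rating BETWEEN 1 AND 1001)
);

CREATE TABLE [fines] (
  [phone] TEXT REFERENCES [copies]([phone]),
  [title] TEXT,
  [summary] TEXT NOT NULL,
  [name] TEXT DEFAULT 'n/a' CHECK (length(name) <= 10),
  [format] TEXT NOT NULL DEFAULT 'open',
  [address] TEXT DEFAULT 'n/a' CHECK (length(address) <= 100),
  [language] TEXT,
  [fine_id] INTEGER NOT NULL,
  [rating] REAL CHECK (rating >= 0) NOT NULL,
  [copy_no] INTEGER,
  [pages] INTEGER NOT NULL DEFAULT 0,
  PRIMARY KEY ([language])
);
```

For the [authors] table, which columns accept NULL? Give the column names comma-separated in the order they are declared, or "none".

edition, language, author_id, rating

- edition: CHECK does not forbid NULL (a CHECK constraint passes when its expression is NULL) → nullable.
- fee: declared NOT NULL → not nullable.
- language: UNIQUE does not imply NOT NULL → nullable.
- author_id: UNIQUE does not imply NOT NULL → nullable.
- rating: CHECK does not forbid NULL (a CHECK constraint passes when its expression is NULL) → nullable.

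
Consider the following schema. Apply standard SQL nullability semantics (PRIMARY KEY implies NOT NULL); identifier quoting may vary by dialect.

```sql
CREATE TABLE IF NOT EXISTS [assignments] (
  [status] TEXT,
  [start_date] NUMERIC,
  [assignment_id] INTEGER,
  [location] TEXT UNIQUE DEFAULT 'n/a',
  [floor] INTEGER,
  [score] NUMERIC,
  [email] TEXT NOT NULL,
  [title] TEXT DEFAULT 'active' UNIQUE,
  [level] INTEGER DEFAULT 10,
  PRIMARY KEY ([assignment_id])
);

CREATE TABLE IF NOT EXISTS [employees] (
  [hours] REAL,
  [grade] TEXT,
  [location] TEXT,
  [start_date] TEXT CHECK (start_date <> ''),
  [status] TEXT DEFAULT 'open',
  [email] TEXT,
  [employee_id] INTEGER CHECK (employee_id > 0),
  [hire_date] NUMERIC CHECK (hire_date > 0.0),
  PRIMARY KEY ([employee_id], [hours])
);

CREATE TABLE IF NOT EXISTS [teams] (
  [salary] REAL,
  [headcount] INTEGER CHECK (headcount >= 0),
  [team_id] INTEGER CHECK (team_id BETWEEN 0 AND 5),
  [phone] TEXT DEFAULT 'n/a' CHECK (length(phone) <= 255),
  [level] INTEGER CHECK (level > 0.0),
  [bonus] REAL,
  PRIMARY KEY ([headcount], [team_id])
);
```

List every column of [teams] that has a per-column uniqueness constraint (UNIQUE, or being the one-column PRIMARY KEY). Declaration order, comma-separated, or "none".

- salary: no UNIQUE or single-column PK constraint.
- headcount: part of a composite PRIMARY KEY — only the tuple is unique, not this column on its own.
- team_id: part of a composite PRIMARY KEY — only the tuple is unique, not this column on its own.
- phone: no UNIQUE or single-column PK constraint.
- level: no UNIQUE or single-column PK constraint.
- bonus: no UNIQUE or single-column PK constraint.

none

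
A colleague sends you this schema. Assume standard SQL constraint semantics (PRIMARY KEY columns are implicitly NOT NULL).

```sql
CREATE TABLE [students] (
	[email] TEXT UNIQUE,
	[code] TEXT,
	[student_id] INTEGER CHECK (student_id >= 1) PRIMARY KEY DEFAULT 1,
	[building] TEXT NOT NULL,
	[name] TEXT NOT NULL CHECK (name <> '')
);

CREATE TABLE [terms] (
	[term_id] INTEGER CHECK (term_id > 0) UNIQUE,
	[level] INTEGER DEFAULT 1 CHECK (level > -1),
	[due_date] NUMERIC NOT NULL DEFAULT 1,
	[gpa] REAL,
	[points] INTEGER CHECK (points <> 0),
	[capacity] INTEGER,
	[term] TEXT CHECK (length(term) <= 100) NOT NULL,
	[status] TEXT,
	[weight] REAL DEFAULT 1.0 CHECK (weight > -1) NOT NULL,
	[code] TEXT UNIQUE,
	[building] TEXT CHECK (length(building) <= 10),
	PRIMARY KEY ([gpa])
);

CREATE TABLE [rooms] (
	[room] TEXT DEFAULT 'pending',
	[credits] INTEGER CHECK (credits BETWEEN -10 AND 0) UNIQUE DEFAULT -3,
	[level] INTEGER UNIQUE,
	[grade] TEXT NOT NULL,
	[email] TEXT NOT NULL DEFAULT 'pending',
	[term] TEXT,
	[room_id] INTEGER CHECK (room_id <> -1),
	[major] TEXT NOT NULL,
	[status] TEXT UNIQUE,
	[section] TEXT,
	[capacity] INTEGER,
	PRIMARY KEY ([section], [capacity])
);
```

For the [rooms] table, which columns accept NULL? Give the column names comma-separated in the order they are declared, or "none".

room, credits, level, term, room_id, status

- room: DEFAULT only fills an omitted column; an explicit NULL is still allowed → nullable.
- credits: CHECK does not forbid NULL (a CHECK constraint passes when its expression is NULL) → nullable.
- level: UNIQUE does not imply NOT NULL → nullable.
- grade: declared NOT NULL → not nullable.
- email: declared NOT NULL → not nullable.
- term: no NOT NULL constraint applies → nullable.
- room_id: CHECK does not forbid NULL (a CHECK constraint passes when its expression is NULL) → nullable.
- major: declared NOT NULL → not nullable.
- status: UNIQUE does not imply NOT NULL → nullable.
- section: part of the PRIMARY KEY, which implies NOT NULL → not nullable.
- capacity: part of the PRIMARY KEY, which implies NOT NULL → not nullable.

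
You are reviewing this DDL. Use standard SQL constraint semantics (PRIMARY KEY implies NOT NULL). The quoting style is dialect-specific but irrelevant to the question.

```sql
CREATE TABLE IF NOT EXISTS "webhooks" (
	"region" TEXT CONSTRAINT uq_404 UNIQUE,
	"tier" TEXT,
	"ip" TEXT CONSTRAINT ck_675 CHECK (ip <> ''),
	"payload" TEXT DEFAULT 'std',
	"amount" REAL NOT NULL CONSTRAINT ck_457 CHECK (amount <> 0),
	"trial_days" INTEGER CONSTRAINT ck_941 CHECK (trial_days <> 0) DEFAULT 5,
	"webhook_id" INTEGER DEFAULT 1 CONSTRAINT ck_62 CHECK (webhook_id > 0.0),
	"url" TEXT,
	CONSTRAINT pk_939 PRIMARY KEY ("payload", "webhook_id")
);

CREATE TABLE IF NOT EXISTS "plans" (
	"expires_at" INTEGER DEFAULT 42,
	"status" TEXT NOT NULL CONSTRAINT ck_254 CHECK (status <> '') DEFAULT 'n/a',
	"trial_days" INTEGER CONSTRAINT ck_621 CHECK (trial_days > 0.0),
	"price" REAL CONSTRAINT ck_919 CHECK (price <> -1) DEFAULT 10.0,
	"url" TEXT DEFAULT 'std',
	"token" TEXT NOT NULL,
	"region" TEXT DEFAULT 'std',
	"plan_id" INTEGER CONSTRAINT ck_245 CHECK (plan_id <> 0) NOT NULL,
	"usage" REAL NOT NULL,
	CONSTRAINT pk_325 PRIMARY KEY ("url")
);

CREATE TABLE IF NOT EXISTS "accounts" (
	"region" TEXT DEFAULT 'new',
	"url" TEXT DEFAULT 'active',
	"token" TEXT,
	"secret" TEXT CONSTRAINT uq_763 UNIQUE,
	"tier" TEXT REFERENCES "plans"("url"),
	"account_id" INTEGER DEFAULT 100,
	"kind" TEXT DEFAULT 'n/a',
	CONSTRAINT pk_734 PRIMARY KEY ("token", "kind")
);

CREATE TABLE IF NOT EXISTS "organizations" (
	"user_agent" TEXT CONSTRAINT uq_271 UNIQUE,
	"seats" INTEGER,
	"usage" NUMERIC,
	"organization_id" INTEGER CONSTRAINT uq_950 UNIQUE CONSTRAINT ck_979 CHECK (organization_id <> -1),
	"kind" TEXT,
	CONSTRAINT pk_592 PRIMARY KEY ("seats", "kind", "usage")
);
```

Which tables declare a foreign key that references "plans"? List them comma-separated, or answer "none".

- accounts.tier references plans(url).

accounts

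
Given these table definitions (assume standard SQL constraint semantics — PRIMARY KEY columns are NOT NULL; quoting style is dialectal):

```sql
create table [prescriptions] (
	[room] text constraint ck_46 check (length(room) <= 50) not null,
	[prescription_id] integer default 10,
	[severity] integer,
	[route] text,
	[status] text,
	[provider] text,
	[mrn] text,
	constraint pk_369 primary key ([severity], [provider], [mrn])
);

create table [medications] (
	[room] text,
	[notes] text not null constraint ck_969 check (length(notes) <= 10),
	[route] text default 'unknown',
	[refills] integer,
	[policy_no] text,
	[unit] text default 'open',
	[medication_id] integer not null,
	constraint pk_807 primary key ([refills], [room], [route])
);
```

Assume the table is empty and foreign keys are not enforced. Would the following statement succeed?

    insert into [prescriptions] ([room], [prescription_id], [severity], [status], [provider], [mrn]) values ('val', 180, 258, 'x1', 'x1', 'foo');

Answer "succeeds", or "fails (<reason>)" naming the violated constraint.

NOT NULL columns: mrn is supplied; provider is supplied; room is supplied; severity is supplied.
CHECK constraints: 'val' satisfies (length(room) <= 50).
No constraint is violated.

succeeds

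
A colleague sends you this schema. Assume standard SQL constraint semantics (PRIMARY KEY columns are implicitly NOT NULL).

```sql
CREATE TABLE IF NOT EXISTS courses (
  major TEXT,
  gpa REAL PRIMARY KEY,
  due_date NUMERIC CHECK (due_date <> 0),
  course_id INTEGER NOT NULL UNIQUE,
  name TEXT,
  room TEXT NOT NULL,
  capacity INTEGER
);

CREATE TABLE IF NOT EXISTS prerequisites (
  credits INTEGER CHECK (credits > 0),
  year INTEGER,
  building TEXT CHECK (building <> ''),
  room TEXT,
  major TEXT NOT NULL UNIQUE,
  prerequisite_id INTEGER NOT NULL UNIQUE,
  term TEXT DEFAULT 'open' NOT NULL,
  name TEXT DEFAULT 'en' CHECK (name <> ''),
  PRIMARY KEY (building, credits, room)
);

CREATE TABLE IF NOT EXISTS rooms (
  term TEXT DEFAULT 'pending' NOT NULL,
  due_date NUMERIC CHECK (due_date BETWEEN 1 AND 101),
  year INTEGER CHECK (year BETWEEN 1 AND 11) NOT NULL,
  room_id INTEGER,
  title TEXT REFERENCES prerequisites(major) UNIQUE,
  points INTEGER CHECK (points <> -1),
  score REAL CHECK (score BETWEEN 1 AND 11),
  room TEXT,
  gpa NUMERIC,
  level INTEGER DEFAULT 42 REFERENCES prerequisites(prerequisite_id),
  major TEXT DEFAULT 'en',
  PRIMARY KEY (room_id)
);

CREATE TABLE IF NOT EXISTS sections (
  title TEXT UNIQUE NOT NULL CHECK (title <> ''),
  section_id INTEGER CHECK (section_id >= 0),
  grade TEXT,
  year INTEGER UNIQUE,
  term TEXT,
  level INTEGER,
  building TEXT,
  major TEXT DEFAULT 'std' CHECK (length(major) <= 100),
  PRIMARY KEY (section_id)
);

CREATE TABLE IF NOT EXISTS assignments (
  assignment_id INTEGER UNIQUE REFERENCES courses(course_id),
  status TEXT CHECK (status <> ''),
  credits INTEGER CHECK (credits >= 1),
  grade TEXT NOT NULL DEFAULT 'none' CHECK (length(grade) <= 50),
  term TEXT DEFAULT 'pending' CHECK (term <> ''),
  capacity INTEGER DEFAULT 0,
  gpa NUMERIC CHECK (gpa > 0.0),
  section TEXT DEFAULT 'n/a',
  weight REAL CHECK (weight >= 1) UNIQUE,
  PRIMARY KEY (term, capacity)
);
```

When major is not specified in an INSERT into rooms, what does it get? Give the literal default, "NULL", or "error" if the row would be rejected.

'en'

major has an explicit DEFAULT 'en'.
When the column is omitted from an INSERT, that default is used.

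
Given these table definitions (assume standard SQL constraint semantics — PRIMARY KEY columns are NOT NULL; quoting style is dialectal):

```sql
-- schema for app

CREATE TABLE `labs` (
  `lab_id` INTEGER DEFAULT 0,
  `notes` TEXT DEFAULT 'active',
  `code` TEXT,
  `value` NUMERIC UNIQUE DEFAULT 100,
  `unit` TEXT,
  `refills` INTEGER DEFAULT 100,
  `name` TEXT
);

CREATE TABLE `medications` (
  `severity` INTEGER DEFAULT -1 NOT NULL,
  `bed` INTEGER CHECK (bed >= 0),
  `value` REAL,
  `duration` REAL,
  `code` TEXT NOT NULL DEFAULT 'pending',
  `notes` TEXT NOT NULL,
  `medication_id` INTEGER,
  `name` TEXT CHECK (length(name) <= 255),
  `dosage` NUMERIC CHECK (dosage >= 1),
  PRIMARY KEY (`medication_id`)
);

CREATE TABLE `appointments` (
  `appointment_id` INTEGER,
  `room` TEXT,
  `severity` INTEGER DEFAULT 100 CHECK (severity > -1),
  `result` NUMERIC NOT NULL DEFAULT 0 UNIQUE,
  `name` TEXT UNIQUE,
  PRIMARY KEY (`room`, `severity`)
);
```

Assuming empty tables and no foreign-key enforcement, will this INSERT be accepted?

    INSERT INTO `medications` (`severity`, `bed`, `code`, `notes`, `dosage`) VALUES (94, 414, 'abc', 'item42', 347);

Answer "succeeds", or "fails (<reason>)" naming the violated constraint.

fails (NOT NULL on medication_id)

medication_id is omitted from the column list and has no DEFAULT, so it would receive NULL.
But medication_id is part of the PRIMARY KEY (implied NOT NULL).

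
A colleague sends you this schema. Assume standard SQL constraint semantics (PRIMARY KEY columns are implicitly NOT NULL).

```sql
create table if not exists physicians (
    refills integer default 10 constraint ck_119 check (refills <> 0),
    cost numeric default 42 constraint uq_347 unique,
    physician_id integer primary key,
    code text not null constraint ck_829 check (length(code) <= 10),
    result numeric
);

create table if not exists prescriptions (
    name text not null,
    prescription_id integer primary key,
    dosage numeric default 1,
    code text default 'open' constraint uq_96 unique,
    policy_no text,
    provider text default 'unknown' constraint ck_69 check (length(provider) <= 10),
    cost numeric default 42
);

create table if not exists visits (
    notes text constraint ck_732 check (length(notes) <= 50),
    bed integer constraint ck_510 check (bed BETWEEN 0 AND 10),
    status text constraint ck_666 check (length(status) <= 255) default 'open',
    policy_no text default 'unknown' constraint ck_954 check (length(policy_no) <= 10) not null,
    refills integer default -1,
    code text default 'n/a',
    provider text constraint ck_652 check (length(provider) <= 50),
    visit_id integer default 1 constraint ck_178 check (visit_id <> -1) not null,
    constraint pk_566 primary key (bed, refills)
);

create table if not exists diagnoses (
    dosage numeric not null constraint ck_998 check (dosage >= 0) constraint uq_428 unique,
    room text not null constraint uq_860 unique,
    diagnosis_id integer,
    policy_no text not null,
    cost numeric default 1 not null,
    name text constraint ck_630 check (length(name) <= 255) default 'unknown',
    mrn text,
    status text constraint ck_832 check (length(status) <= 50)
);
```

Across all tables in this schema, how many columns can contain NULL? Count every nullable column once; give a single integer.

physicians: 3 nullable (refills, cost, result — PK (physician_id) and explicit NOT NULL columns excluded).
prescriptions: 5 nullable (dosage, code, policy_no, provider, cost — PK (prescription_id) and explicit NOT NULL columns excluded).
visits: 4 nullable (notes, status, code, provider — PK (bed, refills) and explicit NOT NULL columns excluded).
diagnoses: 4 nullable (diagnosis_id, name, mrn, status — PK none and explicit NOT NULL columns excluded).
Total: 3 + 5 + 4 + 4 = 16.

16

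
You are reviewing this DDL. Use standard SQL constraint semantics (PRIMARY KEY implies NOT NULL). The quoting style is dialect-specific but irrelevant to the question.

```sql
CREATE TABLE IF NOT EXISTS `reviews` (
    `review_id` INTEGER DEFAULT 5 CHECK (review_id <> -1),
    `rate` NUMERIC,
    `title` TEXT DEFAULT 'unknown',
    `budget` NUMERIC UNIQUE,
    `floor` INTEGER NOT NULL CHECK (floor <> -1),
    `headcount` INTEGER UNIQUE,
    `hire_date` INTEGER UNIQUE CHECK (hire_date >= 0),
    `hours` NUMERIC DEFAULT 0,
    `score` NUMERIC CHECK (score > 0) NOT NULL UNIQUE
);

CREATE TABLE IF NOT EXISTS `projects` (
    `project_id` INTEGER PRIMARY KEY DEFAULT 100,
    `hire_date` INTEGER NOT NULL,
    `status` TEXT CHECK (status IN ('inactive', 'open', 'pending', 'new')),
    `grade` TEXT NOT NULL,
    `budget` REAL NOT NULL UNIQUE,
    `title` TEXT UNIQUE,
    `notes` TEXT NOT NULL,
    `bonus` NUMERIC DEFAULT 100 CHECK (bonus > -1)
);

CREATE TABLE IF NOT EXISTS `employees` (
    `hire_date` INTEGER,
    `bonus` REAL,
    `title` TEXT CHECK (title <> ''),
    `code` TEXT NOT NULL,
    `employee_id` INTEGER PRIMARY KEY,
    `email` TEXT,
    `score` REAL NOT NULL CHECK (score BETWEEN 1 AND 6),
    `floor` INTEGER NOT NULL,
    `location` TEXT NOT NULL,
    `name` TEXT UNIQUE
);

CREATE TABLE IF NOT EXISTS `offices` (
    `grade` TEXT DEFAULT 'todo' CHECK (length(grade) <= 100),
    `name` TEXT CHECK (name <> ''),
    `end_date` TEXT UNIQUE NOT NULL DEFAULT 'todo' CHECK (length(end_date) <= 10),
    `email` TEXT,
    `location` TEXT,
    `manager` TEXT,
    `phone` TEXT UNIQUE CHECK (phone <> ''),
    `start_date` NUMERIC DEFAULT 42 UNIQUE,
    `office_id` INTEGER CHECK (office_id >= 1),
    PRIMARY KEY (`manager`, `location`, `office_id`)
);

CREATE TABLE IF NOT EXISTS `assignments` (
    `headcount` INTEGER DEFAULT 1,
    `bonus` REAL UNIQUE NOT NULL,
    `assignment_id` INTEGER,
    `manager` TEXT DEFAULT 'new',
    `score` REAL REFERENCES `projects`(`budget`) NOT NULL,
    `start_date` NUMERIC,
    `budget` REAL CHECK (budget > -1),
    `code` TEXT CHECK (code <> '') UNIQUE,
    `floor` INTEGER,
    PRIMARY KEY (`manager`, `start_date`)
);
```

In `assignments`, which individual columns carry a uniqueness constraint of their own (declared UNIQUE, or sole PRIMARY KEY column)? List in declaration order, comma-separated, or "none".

- headcount: no UNIQUE or single-column PK constraint.
- bonus: declared UNIQUE → unique.
- assignment_id: no UNIQUE or single-column PK constraint.
- manager: part of a composite PRIMARY KEY — only the tuple is unique, not this column on its own.
- score: no UNIQUE or single-column PK constraint.
- start_date: part of a composite PRIMARY KEY — only the tuple is unique, not this column on its own.
- budget: no UNIQUE or single-column PK constraint.
- code: declared UNIQUE → unique.
- floor: no UNIQUE or single-column PK constraint.

bonus, code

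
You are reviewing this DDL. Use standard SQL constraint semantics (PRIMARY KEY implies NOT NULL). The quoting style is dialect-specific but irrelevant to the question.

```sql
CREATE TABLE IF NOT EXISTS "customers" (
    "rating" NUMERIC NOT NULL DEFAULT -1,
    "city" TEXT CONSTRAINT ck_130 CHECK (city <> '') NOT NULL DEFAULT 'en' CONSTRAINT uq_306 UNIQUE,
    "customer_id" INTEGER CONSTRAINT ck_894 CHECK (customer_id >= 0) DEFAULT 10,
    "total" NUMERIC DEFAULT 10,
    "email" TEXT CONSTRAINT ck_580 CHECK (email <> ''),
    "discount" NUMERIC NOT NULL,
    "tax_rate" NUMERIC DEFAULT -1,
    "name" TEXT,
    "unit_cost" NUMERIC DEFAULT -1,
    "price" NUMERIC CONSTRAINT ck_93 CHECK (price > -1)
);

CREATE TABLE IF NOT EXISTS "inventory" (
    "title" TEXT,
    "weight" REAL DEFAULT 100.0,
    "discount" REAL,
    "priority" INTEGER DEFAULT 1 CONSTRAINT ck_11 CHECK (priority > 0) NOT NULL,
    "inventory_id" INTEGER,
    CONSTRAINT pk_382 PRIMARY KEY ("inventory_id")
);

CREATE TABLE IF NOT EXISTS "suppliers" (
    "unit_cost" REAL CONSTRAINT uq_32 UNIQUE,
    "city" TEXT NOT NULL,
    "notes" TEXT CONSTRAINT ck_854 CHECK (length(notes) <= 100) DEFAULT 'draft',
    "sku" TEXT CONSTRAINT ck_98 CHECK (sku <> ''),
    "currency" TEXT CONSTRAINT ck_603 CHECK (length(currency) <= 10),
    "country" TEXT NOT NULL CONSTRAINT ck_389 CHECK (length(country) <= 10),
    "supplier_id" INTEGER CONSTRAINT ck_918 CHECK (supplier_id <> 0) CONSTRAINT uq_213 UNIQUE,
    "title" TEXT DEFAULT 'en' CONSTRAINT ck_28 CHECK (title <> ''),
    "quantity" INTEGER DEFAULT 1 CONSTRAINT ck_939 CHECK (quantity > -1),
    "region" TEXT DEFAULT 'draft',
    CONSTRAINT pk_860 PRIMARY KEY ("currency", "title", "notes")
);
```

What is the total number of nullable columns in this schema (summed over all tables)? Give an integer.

15

customers: 7 nullable (customer_id, total, email, tax_rate, name, unit_cost, price — PK none and explicit NOT NULL columns excluded).
inventory: 3 nullable (title, weight, discount — PK (inventory_id) and explicit NOT NULL columns excluded).
suppliers: 5 nullable (unit_cost, sku, supplier_id, quantity, region — PK (currency, title, notes) and explicit NOT NULL columns excluded).
Total: 7 + 3 + 5 = 15.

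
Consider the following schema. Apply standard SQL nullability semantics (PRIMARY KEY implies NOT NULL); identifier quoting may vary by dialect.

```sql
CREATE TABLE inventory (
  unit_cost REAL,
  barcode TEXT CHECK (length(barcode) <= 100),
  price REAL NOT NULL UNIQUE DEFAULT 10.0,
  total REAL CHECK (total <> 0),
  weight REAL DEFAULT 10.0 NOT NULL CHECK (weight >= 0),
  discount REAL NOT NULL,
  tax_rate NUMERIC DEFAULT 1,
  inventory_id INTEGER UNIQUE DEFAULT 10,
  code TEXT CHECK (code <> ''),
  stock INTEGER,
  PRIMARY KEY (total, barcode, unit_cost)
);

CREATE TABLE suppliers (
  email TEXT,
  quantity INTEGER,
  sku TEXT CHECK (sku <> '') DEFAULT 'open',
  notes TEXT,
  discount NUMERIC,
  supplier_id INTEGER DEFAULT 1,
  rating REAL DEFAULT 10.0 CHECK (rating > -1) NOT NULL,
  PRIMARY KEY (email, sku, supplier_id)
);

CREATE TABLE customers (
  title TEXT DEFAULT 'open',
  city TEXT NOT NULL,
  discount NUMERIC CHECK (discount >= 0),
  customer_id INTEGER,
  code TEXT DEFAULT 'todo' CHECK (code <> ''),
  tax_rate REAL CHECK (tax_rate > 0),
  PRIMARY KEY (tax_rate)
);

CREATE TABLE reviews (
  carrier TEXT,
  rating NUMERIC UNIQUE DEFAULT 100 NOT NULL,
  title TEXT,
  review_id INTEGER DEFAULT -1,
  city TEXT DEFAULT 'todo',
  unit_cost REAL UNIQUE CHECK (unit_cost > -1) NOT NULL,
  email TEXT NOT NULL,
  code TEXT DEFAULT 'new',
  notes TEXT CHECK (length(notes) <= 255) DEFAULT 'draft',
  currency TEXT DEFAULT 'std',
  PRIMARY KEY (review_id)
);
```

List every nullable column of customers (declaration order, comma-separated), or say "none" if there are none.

- title: DEFAULT only fills an omitted column; an explicit NULL is still allowed → nullable.
- city: declared NOT NULL → not nullable.
- discount: CHECK does not forbid NULL (a CHECK constraint passes when its expression is NULL) → nullable.
- customer_id: no NOT NULL constraint applies → nullable.
- code: CHECK does not forbid NULL (a CHECK constraint passes when its expression is NULL) → nullable.
- tax_rate: part of the PRIMARY KEY, which implies NOT NULL → not nullable.

title, discount, customer_id, code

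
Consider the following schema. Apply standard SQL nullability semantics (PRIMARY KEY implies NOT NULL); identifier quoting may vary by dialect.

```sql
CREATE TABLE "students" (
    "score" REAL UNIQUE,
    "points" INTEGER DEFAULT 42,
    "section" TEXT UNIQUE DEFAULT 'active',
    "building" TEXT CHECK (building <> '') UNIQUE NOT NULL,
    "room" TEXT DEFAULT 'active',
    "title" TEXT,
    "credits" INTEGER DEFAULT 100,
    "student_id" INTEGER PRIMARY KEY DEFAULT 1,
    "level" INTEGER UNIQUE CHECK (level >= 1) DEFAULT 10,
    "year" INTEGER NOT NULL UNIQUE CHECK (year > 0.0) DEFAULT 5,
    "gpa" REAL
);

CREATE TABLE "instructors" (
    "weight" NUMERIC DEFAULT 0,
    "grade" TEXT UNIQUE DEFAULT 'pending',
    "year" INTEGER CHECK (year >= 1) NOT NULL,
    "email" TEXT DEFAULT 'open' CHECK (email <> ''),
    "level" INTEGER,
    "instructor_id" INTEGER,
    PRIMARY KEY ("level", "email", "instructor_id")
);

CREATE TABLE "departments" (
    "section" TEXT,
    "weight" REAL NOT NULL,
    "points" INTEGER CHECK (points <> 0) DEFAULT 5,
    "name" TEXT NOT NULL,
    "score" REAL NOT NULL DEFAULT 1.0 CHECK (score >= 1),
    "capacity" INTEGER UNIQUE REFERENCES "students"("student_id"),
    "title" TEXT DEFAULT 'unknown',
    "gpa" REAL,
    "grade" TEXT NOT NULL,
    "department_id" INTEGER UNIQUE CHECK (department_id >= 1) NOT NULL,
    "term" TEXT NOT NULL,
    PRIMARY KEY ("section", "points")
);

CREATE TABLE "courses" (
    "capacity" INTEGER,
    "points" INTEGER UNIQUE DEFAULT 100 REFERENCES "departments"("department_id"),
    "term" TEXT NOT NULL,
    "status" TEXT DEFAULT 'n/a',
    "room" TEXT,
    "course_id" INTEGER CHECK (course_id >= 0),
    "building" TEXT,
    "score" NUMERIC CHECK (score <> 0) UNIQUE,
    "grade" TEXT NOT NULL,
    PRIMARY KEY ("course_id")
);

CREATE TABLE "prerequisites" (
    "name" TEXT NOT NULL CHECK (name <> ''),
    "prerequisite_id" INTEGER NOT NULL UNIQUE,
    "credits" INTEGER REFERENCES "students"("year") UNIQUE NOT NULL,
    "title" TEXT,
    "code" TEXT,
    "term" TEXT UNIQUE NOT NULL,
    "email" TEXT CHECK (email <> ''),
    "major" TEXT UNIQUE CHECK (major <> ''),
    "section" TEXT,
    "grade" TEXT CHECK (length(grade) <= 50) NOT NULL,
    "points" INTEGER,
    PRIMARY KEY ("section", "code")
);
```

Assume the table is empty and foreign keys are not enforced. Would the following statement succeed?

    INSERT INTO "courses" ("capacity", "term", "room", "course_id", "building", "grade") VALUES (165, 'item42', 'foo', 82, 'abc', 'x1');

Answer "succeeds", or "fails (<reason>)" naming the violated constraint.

succeeds

NOT NULL columns: course_id is supplied; grade is supplied; term is supplied.
CHECK constraints: 82 satisfies (course_id >= 0).
No constraint is violated.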